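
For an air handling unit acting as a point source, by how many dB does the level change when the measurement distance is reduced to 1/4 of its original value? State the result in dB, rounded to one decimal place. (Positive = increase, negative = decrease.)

+12.0 dB

A point source loses 6 dB per doubling of distance; generally ΔL = −20·log₁₀(r₂/r₁).
ΔL = −20·log₁₀(0.25) = +12.04 dB.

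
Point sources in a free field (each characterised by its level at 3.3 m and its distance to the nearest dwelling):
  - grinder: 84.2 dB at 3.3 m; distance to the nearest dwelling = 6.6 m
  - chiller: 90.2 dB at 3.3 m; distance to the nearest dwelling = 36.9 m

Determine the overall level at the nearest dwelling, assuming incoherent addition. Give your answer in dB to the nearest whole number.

First find each source's level at the receiver (point-source: −20·log₁₀(r/r_ref)), then combine on an intensity basis.
grinder: 84.2 − 20·log₁₀(6.6/3.3) = 84.2 − 6.02 = 78.18 dB.
chiller: 90.2 − 20·log₁₀(36.9/3.3) = 90.2 − 20.97 = 69.23 dB.
Σ 10^(L/10) = 7.413e+07 → L_total = 10·log₁₀(7.413e+07) = 78.70 dB.

79 dB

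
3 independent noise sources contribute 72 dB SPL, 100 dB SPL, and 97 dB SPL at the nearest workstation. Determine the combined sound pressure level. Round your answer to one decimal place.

Incoherent sources combine by intensity addition: L_total = 10·log₁₀(Σ 10^(L_i/10)).
Σ 10^(L/10) = 10^(72/10) + 10^(100/10) + 10^(97/10) = 1.503e+10.
L_total = 10·log₁₀(1.503e+10) = 101.77 dB SPL.

101.8 dB SPL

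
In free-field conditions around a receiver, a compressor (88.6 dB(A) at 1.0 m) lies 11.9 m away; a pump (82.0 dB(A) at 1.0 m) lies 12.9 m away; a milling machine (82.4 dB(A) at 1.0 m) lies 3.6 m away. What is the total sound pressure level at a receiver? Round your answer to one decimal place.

First find each source's level at the receiver (point-source: −20·log₁₀(r/r_ref)), then combine on an intensity basis.
compressor: 88.6 − 20·log₁₀(11.9/1.0) = 88.6 − 21.51 = 67.09 dB(A).
pump: 82.0 − 20·log₁₀(12.9/1.0) = 82.0 − 22.21 = 59.79 dB(A).
milling machine: 82.4 − 20·log₁₀(3.6/1.0) = 82.4 − 11.13 = 71.27 dB(A).
Σ 10^(L/10) = 1.948e+07 → L_total = 10·log₁₀(1.948e+07) = 72.90 dB(A).

72.9 dB(A)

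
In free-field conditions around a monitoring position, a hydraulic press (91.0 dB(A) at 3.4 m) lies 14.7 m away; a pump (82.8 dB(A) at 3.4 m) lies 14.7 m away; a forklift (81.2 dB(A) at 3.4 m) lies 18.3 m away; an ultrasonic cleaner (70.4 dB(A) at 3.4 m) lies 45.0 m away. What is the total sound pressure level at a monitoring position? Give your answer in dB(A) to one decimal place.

79.1 dB(A)

Propagate each source to the receiver with L = L_ref − 20·log₁₀(r/r_ref), then add intensities.
hydraulic press: 91.0 − 20·log₁₀(14.7/3.4) = 91.0 − 12.72 = 78.28 dB(A).
pump: 82.8 − 20·log₁₀(14.7/3.4) = 82.8 − 12.72 = 70.08 dB(A).
forklift: 81.2 − 20·log₁₀(18.3/3.4) = 81.2 − 14.62 = 66.58 dB(A).
ultrasonic cleaner: 70.4 − 20·log₁₀(45.0/3.4) = 70.4 − 22.43 = 47.97 dB(A).
Σ 10^(L/10) = 8.215e+07 → L_total = 10·log₁₀(8.215e+07) = 79.15 dB(A).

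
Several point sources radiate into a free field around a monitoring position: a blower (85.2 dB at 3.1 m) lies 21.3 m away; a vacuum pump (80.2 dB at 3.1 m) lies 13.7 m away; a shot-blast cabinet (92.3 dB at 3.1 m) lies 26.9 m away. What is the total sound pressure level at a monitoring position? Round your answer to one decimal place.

75.4 dB

Propagate each source to the receiver with L = L_ref − 20·log₁₀(r/r_ref), then add intensities.
blower: 85.2 − 20·log₁₀(21.3/3.1) = 85.2 − 16.74 = 68.46 dB.
vacuum pump: 80.2 − 20·log₁₀(13.7/3.1) = 80.2 − 12.91 = 67.29 dB.
shot-blast cabinet: 92.3 − 20·log₁₀(26.9/3.1) = 92.3 − 18.77 = 73.53 dB.
Σ 10^(L/10) = 3.493e+07 → L_total = 10·log₁₀(3.493e+07) = 75.43 dB.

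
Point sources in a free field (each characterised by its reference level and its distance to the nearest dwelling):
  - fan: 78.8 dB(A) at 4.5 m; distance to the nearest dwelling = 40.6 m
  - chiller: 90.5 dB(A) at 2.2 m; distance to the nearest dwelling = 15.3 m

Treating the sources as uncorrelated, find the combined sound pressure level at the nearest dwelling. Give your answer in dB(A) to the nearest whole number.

Apply inverse-square spreading to bring every level to the receiver, then sum 10^(L/10).
fan: 78.8 − 20·log₁₀(40.6/4.5) = 78.8 − 19.11 = 59.69 dB(A).
chiller: 90.5 − 20·log₁₀(15.3/2.2) = 90.5 − 16.85 = 73.65 dB(A).
Σ 10^(L/10) = 2.413e+07 → L_total = 10·log₁₀(2.413e+07) = 73.83 dB(A).

74 dB(A)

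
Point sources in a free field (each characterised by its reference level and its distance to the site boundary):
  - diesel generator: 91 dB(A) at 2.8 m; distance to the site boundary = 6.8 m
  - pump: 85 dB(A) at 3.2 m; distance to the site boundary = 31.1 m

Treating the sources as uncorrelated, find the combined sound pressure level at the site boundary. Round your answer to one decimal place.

83.4 dB(A)

First find each source's level at the receiver (point-source: −20·log₁₀(r/r_ref)), then combine on an intensity basis.
diesel generator: 91 − 20·log₁₀(6.8/2.8) = 91 − 7.71 = 83.29 dB(A).
pump: 85 − 20·log₁₀(31.1/3.2) = 85 − 19.75 = 65.25 dB(A).
Σ 10^(L/10) = 2.168e+08 → L_total = 10·log₁₀(2.168e+08) = 83.36 dB(A).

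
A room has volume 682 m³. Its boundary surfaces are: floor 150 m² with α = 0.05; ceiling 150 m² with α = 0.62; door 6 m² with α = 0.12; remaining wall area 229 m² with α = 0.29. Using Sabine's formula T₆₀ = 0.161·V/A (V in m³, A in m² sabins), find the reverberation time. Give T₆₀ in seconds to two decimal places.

Total absorption A = 150·0.05 + 150·0.62 + 6·0.12 + 229·0.29 = 167.63 m² sabins.
T₆₀ = 0.161 × 682 / 167.63 = 0.655 s.

0.66 s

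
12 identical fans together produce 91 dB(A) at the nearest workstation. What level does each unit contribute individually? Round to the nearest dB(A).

80 dB(A)

Dividing the total intensity by 12 lowers the level by 10·log₁₀ 12 = 10.792 dB: L₁ = 91 − 10.792.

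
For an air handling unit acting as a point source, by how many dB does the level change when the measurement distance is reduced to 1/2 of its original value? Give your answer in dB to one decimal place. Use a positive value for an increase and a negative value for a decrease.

+6.0 dB

A point source loses 6 dB per doubling of distance; generally ΔL = −20·log₁₀(r₂/r₁).
ΔL = −20·log₁₀(0.5) = +6.02 dB.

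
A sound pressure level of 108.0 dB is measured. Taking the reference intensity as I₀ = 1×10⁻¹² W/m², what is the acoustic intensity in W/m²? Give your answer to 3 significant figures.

0.0631 W/m²

L = 10·log₁₀(I/I₀) ⇒ I = I₀·10^(L/10) = 10⁻¹² × 10^10.80.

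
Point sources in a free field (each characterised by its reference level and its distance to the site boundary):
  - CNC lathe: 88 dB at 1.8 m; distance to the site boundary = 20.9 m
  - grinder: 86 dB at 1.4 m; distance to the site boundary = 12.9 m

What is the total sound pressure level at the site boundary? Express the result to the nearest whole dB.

Propagate each source to the receiver with L = L_ref − 20·log₁₀(r/r_ref), then add intensities.
CNC lathe: 88 − 20·log₁₀(20.9/1.8) = 88 − 21.30 = 66.70 dB.
grinder: 86 − 20·log₁₀(12.9/1.4) = 86 − 19.29 = 66.71 dB.
Σ 10^(L/10) = 9.369e+06 → L_total = 10·log₁₀(9.369e+06) = 69.72 dB.

70 dB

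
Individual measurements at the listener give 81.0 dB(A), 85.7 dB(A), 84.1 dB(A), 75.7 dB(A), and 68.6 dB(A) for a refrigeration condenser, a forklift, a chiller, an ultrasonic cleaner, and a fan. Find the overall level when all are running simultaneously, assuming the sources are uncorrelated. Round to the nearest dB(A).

89 dB(A)

For uncorrelated sources the intensities add, so convert each level to linear form, sum, and take 10·log₁₀ of the total.
Σ 10^(L/10) = 10^(81.0/10) + 10^(85.7/10) + 10^(84.1/10) + 10^(75.7/10) + 10^(68.6/10) = 7.989e+08.
L_total = 10·log₁₀(7.989e+08) = 89.02 dB(A).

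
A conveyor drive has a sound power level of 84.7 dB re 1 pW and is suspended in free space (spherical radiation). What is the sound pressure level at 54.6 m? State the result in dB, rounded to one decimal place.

39.0 dB

The power spreads over a sphere of area 4π·r², so L_p = L_w − 10·log₁₀(4π·r²).
4π·r² = 3.746e+04 m², 10·log₁₀ of that is 45.736 dB.
L_p = 84.7 − 45.736 = 38.96 dB.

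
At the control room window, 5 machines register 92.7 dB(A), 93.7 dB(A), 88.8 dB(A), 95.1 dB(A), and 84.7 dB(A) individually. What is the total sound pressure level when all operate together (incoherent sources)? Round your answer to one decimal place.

99.3 dB(A)

Incoherent sources combine by intensity addition: L_total = 10·log₁₀(Σ 10^(L_i/10)).
Σ 10^(L/10) = 10^(92.7/10) + 10^(93.7/10) + 10^(88.8/10) + 10^(95.1/10) + 10^(84.7/10) = 8.496e+09.
L_total = 10·log₁₀(8.496e+09) = 99.29 dB(A).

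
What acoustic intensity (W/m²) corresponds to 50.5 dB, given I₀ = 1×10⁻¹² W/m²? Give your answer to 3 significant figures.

L = 10·log₁₀(I/I₀) ⇒ I = I₀·10^(L/10) = 10⁻¹² × 10^5.05.

1.12e-07 W/m²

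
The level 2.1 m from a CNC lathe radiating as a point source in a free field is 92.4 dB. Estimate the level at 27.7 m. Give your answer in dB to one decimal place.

70.0 dB

Spherical spreading from a point source gives a 20·log₁₀(r₂/r₁) drop.
L₂ = 92.4 − 20·log₁₀(27.7/2.1) = 92.4 − 22.405 = 69.99 dB.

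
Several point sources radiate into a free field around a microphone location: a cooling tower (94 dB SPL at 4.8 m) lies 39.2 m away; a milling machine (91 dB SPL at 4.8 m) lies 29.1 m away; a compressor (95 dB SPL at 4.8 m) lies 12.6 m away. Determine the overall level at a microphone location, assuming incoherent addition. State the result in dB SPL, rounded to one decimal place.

Propagate each source to the receiver with L = L_ref − 20·log₁₀(r/r_ref), then add intensities.
cooling tower: 94 − 20·log₁₀(39.2/4.8) = 94 − 18.24 = 75.76 dB SPL.
milling machine: 91 − 20·log₁₀(29.1/4.8) = 91 − 15.65 = 75.35 dB SPL.
compressor: 95 − 20·log₁₀(12.6/4.8) = 95 − 8.38 = 86.62 dB SPL.
Σ 10^(L/10) = 5.308e+08 → L_total = 10·log₁₀(5.308e+08) = 87.25 dB SPL.

87.2 dB SPL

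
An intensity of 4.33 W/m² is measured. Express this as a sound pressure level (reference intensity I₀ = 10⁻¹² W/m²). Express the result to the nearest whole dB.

126 dB

Dividing by I₀ shifts the exponent by 12: I/I₀ = 4.33×10^12.
L = 10·(0.6365 + 12) = 126.36 dB.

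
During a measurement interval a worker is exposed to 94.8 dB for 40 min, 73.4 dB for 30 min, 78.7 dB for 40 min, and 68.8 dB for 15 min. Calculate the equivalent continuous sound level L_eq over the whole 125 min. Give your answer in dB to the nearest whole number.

Weight each interval's intensity by its duration and average over T = 125 min:
Σ tᵢ·10^(Lᵢ/10) = 40·10^(94.8/10) + 30·10^(73.4/10) + 40·10^(78.7/10) + 15·10^(68.8/10) = 1.245e+11.
L_eq = 10·log₁₀(1.245e+11/125) = 89.98 dB.

90 dB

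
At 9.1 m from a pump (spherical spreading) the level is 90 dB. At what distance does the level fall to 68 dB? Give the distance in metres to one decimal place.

For a point source L₁ − L₂ = 20·log₁₀(r₂/r₁), so r₂ = r₁·10^((L₁−L₂)/20).
r₂ = 9.1·10^((90−68)/20) = 9.1·10^(22.0/20) = 114.56 m.

114.6 m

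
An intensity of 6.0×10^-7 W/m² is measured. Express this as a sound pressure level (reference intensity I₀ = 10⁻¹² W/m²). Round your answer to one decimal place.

I/I₀ = 6.0×10^-7/10⁻¹² = 6.0×10^5, and L = 10·log₁₀(I/I₀).
L = 10·(0.7782 + 5) = 57.78 dB.

57.8 dB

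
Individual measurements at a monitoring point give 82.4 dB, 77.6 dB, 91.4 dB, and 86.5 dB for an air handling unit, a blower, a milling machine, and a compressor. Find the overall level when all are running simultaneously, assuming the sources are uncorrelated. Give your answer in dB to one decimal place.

93.1 dB

Incoherent sources combine by intensity addition: L_total = 10·log₁₀(Σ 10^(L_i/10)).
Σ 10^(L/10) = 10^(82.4/10) + 10^(77.6/10) + 10^(91.4/10) + 10^(86.5/10) = 2.058e+09.
L_total = 10·log₁₀(2.058e+09) = 93.14 dB.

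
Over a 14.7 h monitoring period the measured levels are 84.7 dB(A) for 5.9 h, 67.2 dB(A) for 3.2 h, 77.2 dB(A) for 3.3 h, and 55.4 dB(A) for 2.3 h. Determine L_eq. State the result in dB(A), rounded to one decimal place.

The energy average is taken in the linear domain: L_eq = 10·log₁₀[(Σ tᵢ·10^(Lᵢ/10))/T], T = 14.7 h.
Σ tᵢ·10^(Lᵢ/10) = 5.9·10^(84.7/10) + 3.2·10^(67.2/10) + 3.3·10^(77.2/10) + 2.3·10^(55.4/10) = 1.932e+09.
L_eq = 10·log₁₀(1.932e+09/14.7) = 81.19 dB(A).

81.2 dB(A)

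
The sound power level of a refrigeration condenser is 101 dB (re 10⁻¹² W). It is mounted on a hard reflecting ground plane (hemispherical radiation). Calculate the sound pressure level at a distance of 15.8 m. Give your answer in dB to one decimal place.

69.0 dB

The power spreads over a hemisphere of area 2π·r², so L_p = L_w − 10·log₁₀(2π·r²).
2π·r² = 1569 m², 10·log₁₀ of that is 31.955 dB.
L_p = 101 − 31.955 = 69.05 dB.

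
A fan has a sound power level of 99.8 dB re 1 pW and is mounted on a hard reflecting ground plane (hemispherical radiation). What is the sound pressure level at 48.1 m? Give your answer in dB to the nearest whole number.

58 dB

The power spreads over a hemisphere of area 2π·r², so L_p = L_w − 10·log₁₀(2π·r²).
2π·r² = 1.454e+04 m², 10·log₁₀ of that is 41.625 dB.
L_p = 99.8 − 41.625 = 58.18 dB.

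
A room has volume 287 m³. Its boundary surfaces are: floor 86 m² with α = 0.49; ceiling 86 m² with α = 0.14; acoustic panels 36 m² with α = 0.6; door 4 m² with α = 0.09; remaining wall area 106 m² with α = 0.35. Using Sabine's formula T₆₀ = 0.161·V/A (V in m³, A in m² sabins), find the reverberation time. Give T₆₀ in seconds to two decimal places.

0.41 s

Total absorption A = 86·0.49 + 86·0.14 + 36·0.6 + 4·0.09 + 106·0.35 = 113.24 m² sabins.
T₆₀ = 0.161·V/A = 0.161·287/113.24 = 0.408 s.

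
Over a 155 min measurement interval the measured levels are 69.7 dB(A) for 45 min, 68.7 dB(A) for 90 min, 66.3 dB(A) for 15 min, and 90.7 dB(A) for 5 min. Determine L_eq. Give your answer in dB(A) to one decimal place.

76.6 dB(A)

The energy average is taken in the linear domain: L_eq = 10·log₁₀[(Σ tᵢ·10^(Lᵢ/10))/T], T = 155 min.
Σ tᵢ·10^(Lᵢ/10) = 45·10^(69.7/10) + 90·10^(68.7/10) + 15·10^(66.3/10) + 5·10^(90.7/10) = 7.026e+09.
L_eq = 10·log₁₀(7.026e+09/155) = 76.56 dB(A).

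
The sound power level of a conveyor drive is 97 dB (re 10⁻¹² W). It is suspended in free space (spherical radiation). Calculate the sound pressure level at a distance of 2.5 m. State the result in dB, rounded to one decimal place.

L_p = L_w − 10·log₁₀(4π·r²) with r = 2.5 m.
4π·r² = 78.54 m², 10·log₁₀ of that is 18.951 dB.
L_p = 97 − 18.951 = 78.05 dB.

78.0 dB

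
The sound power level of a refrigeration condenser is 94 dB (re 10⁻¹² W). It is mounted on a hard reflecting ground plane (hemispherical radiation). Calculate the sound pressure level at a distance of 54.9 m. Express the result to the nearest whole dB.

L_p = L_w − 10·log₁₀(2π·r²) with r = 54.9 m.
2π·r² = 1.894e+04 m², 10·log₁₀ of that is 42.773 dB.
L_p = 94 − 42.773 = 51.23 dB.

51 dB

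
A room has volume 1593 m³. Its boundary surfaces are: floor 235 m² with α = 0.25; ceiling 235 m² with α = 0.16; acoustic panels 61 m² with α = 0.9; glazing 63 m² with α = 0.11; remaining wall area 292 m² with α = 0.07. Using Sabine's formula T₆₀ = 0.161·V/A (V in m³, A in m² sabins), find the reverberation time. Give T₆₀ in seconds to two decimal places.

1.44 s

A = Σ Sᵢαᵢ = 235·0.25 + 235·0.16 + 61·0.9 + 63·0.11 + 292·0.07 = 178.62 m².
T₆₀ = 0.161·V/A = 0.161·1593/178.62 = 1.436 s.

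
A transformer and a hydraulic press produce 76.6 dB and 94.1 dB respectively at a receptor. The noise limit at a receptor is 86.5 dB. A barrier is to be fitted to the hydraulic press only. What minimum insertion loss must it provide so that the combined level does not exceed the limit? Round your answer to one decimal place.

8.1 dB

The untreated sources together contribute 10^(76.6/10) = 4.571e+07, i.e. 76.60 dB.
To meet 86.5 dB overall, the treated hydraulic press may contribute at most 10^(86.5/10) − 4.571e+07 = 4.010e+08, i.e. 86.03 dB.
Required insertion loss = 94.1 − 86.03 = 8.07 dB.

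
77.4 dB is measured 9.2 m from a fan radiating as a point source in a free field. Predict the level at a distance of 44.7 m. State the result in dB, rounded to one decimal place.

63.7 dB

Spherical spreading from a point source gives a 20·log₁₀(r₂/r₁) drop.
L₂ = 77.4 − 20·log₁₀(44.7/9.2) = 77.4 − 13.730 = 63.67 dB.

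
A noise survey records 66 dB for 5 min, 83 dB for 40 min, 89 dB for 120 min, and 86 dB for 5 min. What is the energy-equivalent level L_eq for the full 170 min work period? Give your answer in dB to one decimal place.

87.9 dB

Weight each interval's intensity by its duration and average over T = 170 min:
Σ tᵢ·10^(Lᵢ/10) = 5·10^(66/10) + 40·10^(83/10) + 120·10^(89/10) + 5·10^(86/10) = 1.053e+11.
L_eq = 10·log₁₀(1.053e+11/170) = 87.92 dB.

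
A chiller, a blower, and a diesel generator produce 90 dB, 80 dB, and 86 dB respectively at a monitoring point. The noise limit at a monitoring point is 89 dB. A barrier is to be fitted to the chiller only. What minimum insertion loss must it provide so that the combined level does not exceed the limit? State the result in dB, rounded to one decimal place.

The untreated sources together contribute 10^(80/10) + 10^(86/10) = 4.981e+08, i.e. 86.97 dB.
To meet 89 dB overall, the treated chiller may contribute at most 10^(89/10) − 4.981e+08 = 2.962e+08, i.e. 84.72 dB.
So the chiller must be reduced from 90 to 84.72 dB: IL = 5.28 dB.

5.3 dB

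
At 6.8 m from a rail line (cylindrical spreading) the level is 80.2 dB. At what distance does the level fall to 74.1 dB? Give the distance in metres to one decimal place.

27.7 m

The 6.1 dB drop corresponds to a distance ratio of 10^(6.1/10) for a line source.
r₂ = 6.8·10^((80.2−74.1)/10) = 6.8·10^(6.1/10) = 27.70 m.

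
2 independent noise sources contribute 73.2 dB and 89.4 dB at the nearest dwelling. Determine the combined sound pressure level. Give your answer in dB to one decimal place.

89.5 dB

Incoherent sources combine by intensity addition: L_total = 10·log₁₀(Σ 10^(L_i/10)).
Σ 10^(L/10) = 10^(73.2/10) + 10^(89.4/10) = 8.919e+08.
L_total = 10·log₁₀(8.919e+08) = 89.50 dB.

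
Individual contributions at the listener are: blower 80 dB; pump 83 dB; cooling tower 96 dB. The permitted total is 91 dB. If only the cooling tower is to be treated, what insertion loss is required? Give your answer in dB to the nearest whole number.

6 dB

Fixed contribution from the other sources: Σ 10^(L/10) = 10^(80/10) + 10^(83/10) = 2.995e+08 (84.76 dB).
The limit corresponds to 10^(91/10) = 1.259e+09; subtracting the fixed part leaves 9.594e+08 for the cooling tower, i.e. 89.82 dB.
So the cooling tower must be reduced from 96 to 89.82 dB: IL = 6.18 dB.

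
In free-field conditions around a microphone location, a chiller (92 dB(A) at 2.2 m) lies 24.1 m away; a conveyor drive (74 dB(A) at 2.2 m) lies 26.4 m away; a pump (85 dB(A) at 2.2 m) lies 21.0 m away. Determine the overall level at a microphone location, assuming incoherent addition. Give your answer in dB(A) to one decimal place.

Apply inverse-square spreading to bring every level to the receiver, then sum 10^(L/10).
chiller: 92 − 20·log₁₀(24.1/2.2) = 92 − 20.79 = 71.21 dB(A).
conveyor drive: 74 − 20·log₁₀(26.4/2.2) = 74 − 21.58 = 52.42 dB(A).
pump: 85 − 20·log₁₀(21.0/2.2) = 85 − 19.60 = 65.40 dB(A).
Σ 10^(L/10) = 1.685e+07 → L_total = 10·log₁₀(1.685e+07) = 72.27 dB(A).

72.3 dB(A)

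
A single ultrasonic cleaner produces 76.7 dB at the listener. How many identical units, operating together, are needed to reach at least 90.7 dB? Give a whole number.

26

Need L₁ + 10·log₁₀ N ≥ 90.7, i.e. log₁₀ N ≥ 1.40.
N ≥ 10^(14.0/10) = 25.119, so N = 26.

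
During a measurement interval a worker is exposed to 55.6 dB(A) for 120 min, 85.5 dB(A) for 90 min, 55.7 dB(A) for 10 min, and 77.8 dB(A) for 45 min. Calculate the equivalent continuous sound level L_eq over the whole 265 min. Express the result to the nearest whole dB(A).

Weight each interval's intensity by its duration and average over T = 265 min:
Σ tᵢ·10^(Lᵢ/10) = 120·10^(55.6/10) + 90·10^(85.5/10) + 10·10^(55.7/10) + 45·10^(77.8/10) = 3.469e+10.
L_eq = 10·log₁₀(3.469e+10/265) = 81.17 dB(A).

81 dB(A)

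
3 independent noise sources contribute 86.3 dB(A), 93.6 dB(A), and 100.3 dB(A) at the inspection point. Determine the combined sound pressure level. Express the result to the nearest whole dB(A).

Incoherent sources combine by intensity addition: L_total = 10·log₁₀(Σ 10^(L_i/10)).
Σ 10^(L/10) = 10^(86.3/10) + 10^(93.6/10) + 10^(100.3/10) = 1.343e+10.
L_total = 10·log₁₀(1.343e+10) = 101.28 dB(A).

101 dB(A)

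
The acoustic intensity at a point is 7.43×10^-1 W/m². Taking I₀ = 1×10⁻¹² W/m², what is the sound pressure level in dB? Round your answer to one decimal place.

Dividing by I₀ shifts the exponent by 12: I/I₀ = 7.43×10^11.
L = 10·(0.8710 + 11) = 118.71 dB.

118.7 dB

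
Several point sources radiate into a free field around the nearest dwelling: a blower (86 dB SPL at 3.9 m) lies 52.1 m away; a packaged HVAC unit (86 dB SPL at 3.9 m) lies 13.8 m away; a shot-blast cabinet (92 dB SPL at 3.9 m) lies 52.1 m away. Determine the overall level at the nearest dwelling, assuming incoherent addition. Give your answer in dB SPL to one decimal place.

76.3 dB SPL

Apply inverse-square spreading to bring every level to the receiver, then sum 10^(L/10).
blower: 86 − 20·log₁₀(52.1/3.9) = 86 − 22.52 = 63.48 dB SPL.
packaged HVAC unit: 86 − 20·log₁₀(13.8/3.9) = 86 − 10.98 = 75.02 dB SPL.
shot-blast cabinet: 92 − 20·log₁₀(52.1/3.9) = 92 − 22.52 = 69.48 dB SPL.
Σ 10^(L/10) = 4.291e+07 → L_total = 10·log₁₀(4.291e+07) = 76.33 dB SPL.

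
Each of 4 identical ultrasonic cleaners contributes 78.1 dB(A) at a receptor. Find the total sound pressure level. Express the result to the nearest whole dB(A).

With 4 equal, uncorrelated contributions the intensity is 4× that of one unit, giving a rise of 10·log₁₀ 4.
L_total = 78.1 + 10·log₁₀(4) = 78.1 + 6.021 = 84.12 dB(A).

84 dB(A)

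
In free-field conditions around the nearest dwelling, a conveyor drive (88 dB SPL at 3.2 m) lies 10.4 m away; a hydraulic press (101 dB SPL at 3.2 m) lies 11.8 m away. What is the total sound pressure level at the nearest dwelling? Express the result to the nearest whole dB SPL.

90 dB SPL

First find each source's level at the receiver (point-source: −20·log₁₀(r/r_ref)), then combine on an intensity basis.
conveyor drive: 88 − 20·log₁₀(10.4/3.2) = 88 − 10.24 = 77.76 dB SPL.
hydraulic press: 101 − 20·log₁₀(11.8/3.2) = 101 − 11.33 = 89.67 dB SPL.
Σ 10^(L/10) = 9.856e+08 → L_total = 10·log₁₀(9.856e+08) = 89.94 dB SPL.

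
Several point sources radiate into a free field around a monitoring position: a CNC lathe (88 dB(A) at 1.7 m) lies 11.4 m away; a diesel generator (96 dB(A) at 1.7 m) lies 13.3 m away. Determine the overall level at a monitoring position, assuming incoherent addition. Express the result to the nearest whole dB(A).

Apply inverse-square spreading to bring every level to the receiver, then sum 10^(L/10).
CNC lathe: 88 − 20·log₁₀(11.4/1.7) = 88 − 16.53 = 71.47 dB(A).
diesel generator: 96 − 20·log₁₀(13.3/1.7) = 96 − 17.87 = 78.13 dB(A).
Σ 10^(L/10) = 7.907e+07 → L_total = 10·log₁₀(7.907e+07) = 78.98 dB(A).

79 dB(A)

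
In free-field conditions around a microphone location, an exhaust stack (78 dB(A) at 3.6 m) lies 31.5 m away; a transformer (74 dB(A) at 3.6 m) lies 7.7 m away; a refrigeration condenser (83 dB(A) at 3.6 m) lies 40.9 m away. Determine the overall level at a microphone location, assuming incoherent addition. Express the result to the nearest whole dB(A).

69 dB(A)

First find each source's level at the receiver (point-source: −20·log₁₀(r/r_ref)), then combine on an intensity basis.
exhaust stack: 78 − 20·log₁₀(31.5/3.6) = 78 − 18.84 = 59.16 dB(A).
transformer: 74 − 20·log₁₀(7.7/3.6) = 74 − 6.60 = 67.40 dB(A).
refrigeration condenser: 83 − 20·log₁₀(40.9/3.6) = 83 − 21.11 = 61.89 dB(A).
Σ 10^(L/10) = 7.861e+06 → L_total = 10·log₁₀(7.861e+06) = 68.95 dB(A).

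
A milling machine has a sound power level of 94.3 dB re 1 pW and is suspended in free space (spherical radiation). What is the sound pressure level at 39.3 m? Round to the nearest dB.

The power spreads over a sphere of area 4π·r², so L_p = L_w − 10·log₁₀(4π·r²).
4π·r² = 1.941e+04 m², 10·log₁₀ of that is 42.880 dB.
L_p = 94.3 − 42.880 = 51.42 dB.

51 dB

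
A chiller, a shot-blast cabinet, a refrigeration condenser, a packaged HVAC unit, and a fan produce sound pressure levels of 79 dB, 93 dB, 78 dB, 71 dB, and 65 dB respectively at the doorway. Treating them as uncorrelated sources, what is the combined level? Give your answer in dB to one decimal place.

For uncorrelated sources the intensities add, so convert each level to linear form, sum, and take 10·log₁₀ of the total.
Σ 10^(L/10) = 10^(79/10) + 10^(93/10) + 10^(78/10) + 10^(71/10) + 10^(65/10) = 2.154e+09.
L_total = 10·log₁₀(2.154e+09) = 93.33 dB.

93.3 dB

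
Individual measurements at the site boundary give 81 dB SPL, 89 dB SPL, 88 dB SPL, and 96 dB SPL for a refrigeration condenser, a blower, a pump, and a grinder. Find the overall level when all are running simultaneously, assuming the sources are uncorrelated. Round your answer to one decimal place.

For uncorrelated sources the intensities add, so convert each level to linear form, sum, and take 10·log₁₀ of the total.
Σ 10^(L/10) = 10^(81/10) + 10^(89/10) + 10^(88/10) + 10^(96/10) = 5.532e+09.
L_total = 10·log₁₀(5.532e+09) = 97.43 dB SPL.

97.4 dB SPL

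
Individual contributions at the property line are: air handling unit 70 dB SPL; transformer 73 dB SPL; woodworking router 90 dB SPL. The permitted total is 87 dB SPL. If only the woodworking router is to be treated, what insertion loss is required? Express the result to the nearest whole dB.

3 dB

Everything except the woodworking router sums to 10^(70/10) + 10^(73/10) = 2.995e+07 in linear terms, 74.76 dB SPL.
To meet 87 dB SPL overall, the treated woodworking router may contribute at most 10^(87/10) − 2.995e+07 = 4.712e+08, i.e. 86.73 dB SPL.
So the woodworking router must be reduced from 90 to 86.73 dB SPL: IL = 3.27 dB.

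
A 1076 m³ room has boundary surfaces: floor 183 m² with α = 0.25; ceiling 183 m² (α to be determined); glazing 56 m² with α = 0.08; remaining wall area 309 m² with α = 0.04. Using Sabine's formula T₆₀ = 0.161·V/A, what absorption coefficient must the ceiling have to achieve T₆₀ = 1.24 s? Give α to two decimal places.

Required total absorption A = 0.161·1076/1.24 = 139.71 m².
Absorption from the other surfaces = 183·0.25 + 56·0.08 + 309·0.04 = 62.59 m², so the ceiling must supply 77.12 m² over 183 m².
α = 77.12/183 = 0.421.

0.42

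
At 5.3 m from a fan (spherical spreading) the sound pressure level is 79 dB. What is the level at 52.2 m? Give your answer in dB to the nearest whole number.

59 dB

Point-source attenuation: ΔL = 20·log₁₀(r₂/r₁) = 20·log₁₀(52.2/5.3) = 19.868 dB.
L₂ = 79 − 20·log₁₀(52.2/5.3) = 79 − 19.868 = 59.13 dB.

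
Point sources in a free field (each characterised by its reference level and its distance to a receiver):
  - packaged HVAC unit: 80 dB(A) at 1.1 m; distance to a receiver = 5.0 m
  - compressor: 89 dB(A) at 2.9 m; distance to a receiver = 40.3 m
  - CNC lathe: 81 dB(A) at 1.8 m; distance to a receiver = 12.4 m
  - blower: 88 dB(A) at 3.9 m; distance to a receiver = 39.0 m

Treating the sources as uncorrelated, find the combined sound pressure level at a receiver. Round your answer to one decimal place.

Apply inverse-square spreading to bring every level to the receiver, then sum 10^(L/10).
packaged HVAC unit: 80 − 20·log₁₀(5.0/1.1) = 80 − 13.15 = 66.85 dB(A).
compressor: 89 − 20·log₁₀(40.3/2.9) = 89 − 22.86 = 66.14 dB(A).
CNC lathe: 81 − 20·log₁₀(12.4/1.8) = 81 − 16.76 = 64.24 dB(A).
blower: 88 − 20·log₁₀(39.0/3.9) = 88 − 20.00 = 68.00 dB(A).
Σ 10^(L/10) = 1.792e+07 → L_total = 10·log₁₀(1.792e+07) = 72.53 dB(A).

72.5 dB(A)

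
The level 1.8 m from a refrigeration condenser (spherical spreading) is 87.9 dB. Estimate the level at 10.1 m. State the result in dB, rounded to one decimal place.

72.9 dB

Point-source attenuation: ΔL = 20·log₁₀(r₂/r₁) = 20·log₁₀(10.1/1.8) = 14.981 dB.
L₂ = 87.9 − 20·log₁₀(10.1/1.8) = 87.9 − 14.981 = 72.92 dB.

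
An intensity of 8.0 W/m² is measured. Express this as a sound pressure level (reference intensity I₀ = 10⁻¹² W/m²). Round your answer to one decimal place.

129.0 dB

I/I₀ = 8.0/10⁻¹² = 8.0×10^12, and L = 10·log₁₀(I/I₀).
L = 10·(0.9031 + 12) = 129.03 dB.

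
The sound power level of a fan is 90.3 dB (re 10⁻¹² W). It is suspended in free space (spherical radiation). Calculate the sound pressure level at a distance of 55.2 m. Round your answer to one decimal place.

44.5 dB

The power spreads over a sphere of area 4π·r², so L_p = L_w − 10·log₁₀(4π·r²).
4π·r² = 3.829e+04 m², 10·log₁₀ of that is 45.831 dB.
L_p = 90.3 − 45.831 = 44.47 dB.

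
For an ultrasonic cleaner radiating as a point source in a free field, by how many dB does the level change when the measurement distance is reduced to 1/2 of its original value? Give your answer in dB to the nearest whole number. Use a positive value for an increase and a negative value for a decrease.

+6 dB

A point source loses 6 dB per doubling of distance; generally ΔL = −20·log₁₀(r₂/r₁).
ΔL = −20·log₁₀(0.5) = +6.02 dB.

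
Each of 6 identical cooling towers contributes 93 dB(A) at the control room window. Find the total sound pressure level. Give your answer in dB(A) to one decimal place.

With 6 equal, uncorrelated contributions the intensity is 6× that of one unit, giving a rise of 10·log₁₀ 6.
L_total = 93 + 10·log₁₀(6) = 93 + 7.782 = 100.78 dB(A).

100.8 dB(A)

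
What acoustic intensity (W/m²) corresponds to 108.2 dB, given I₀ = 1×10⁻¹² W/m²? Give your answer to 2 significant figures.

I = I₀·10^(L/10) = 10⁻¹² × 10^(108.2/10) = 10^(-1.180).

0.066 W/m²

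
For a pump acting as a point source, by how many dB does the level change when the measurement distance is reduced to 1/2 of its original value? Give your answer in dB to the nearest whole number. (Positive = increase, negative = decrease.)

A point source loses 6 dB per doubling of distance; generally ΔL = −20·log₁₀(r₂/r₁).
ΔL = −20·log₁₀(0.5) = +6.02 dB.

+6 dB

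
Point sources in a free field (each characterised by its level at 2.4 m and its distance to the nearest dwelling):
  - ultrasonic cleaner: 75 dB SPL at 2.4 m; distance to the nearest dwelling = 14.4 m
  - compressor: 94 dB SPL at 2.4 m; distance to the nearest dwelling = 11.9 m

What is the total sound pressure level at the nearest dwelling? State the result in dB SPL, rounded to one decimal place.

Propagate each source to the receiver with L = L_ref − 20·log₁₀(r/r_ref), then add intensities.
ultrasonic cleaner: 75 − 20·log₁₀(14.4/2.4) = 75 − 15.56 = 59.44 dB SPL.
compressor: 94 − 20·log₁₀(11.9/2.4) = 94 − 13.91 = 80.09 dB SPL.
Σ 10^(L/10) = 1.030e+08 → L_total = 10·log₁₀(1.030e+08) = 80.13 dB SPL.

80.1 dB SPL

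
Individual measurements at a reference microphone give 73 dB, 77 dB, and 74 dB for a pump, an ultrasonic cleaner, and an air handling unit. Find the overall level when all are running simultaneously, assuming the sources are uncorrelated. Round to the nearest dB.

For uncorrelated sources the intensities add, so convert each level to linear form, sum, and take 10·log₁₀ of the total.
Σ 10^(L/10) = 10^(73/10) + 10^(77/10) + 10^(74/10) = 9.519e+07.
L_total = 10·log₁₀(9.519e+07) = 79.79 dB.

80 dB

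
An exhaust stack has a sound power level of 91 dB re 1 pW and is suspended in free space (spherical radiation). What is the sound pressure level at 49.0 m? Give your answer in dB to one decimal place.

The power spreads over a sphere of area 4π·r², so L_p = L_w − 10·log₁₀(4π·r²).
4π·r² = 3.017e+04 m², 10·log₁₀ of that is 44.796 dB.
L_p = 91 − 44.796 = 46.20 dB.

46.2 dB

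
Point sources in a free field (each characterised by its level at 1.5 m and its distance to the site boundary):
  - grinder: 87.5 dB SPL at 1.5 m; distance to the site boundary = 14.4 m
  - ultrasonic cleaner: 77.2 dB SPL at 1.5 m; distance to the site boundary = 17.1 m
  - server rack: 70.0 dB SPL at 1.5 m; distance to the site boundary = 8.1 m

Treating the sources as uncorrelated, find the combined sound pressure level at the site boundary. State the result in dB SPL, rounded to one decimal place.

Propagate each source to the receiver with L = L_ref − 20·log₁₀(r/r_ref), then add intensities.
grinder: 87.5 − 20·log₁₀(14.4/1.5) = 87.5 − 19.65 = 67.85 dB SPL.
ultrasonic cleaner: 77.2 − 20·log₁₀(17.1/1.5) = 77.2 − 21.14 = 56.06 dB SPL.
server rack: 70.0 − 20·log₁₀(8.1/1.5) = 70.0 − 14.65 = 55.35 dB SPL.
Σ 10^(L/10) = 6.849e+06 → L_total = 10·log₁₀(6.849e+06) = 68.36 dB SPL.

68.4 dB SPL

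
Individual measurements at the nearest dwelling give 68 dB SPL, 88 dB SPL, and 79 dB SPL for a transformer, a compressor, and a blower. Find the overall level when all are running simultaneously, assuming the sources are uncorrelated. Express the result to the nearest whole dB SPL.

Incoherent sources combine by intensity addition: L_total = 10·log₁₀(Σ 10^(L_i/10)).
Σ 10^(L/10) = 10^(68/10) + 10^(88/10) + 10^(79/10) = 7.167e+08.
L_total = 10·log₁₀(7.167e+08) = 88.55 dB SPL.

89 dB SPL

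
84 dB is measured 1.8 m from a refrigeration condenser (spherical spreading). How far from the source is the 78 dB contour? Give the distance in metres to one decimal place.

Point-source spreading drops the level by 20·log₁₀(r₂/r₁); inverting, r₂/r₁ = 10^(ΔL/20).
r₂ = 1.8·10^((84−78)/20) = 1.8·10^(6.0/20) = 3.59 m.

3.6 m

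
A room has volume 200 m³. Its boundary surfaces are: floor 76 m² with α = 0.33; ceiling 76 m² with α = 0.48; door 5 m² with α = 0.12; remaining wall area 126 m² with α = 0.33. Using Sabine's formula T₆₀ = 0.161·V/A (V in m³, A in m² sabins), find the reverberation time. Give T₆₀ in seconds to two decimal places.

0.31 s

A = Σ Sᵢαᵢ = 76·0.33 + 76·0.48 + 5·0.12 + 126·0.33 = 103.74 m².
T₆₀ = 0.161 × 200 / 103.74 = 0.310 s.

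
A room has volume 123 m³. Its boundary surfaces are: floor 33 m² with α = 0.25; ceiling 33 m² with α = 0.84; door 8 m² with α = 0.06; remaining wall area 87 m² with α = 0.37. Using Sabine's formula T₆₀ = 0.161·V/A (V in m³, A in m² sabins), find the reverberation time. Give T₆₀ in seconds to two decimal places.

0.29 s

Summing Sᵢαᵢ: 33·0.25 + 33·0.84 + 8·0.06 + 87·0.37 = 68.64 m².
T₆₀ = 0.161 × 123 / 68.64 = 0.289 s.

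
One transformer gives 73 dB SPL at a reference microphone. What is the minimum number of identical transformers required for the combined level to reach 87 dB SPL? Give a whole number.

26

N identical sources give L₁ + 10·log₁₀ N, so require 10·log₁₀ N ≥ 87 − 73 = 14.0 dB.
N ≥ 10^(14.0/10) = 25.119, so N = 26.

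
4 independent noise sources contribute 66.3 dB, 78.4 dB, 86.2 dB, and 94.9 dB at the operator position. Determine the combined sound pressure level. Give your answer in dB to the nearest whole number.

For uncorrelated sources the intensities add, so convert each level to linear form, sum, and take 10·log₁₀ of the total.
Σ 10^(L/10) = 10^(66.3/10) + 10^(78.4/10) + 10^(86.2/10) + 10^(94.9/10) = 3.581e+09.
L_total = 10·log₁₀(3.581e+09) = 95.54 dB.

96 dB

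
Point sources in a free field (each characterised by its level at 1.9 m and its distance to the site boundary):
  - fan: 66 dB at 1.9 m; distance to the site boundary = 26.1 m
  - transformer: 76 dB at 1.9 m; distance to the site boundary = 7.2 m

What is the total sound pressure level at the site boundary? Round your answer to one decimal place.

Propagate each source to the receiver with L = L_ref − 20·log₁₀(r/r_ref), then add intensities.
fan: 66 − 20·log₁₀(26.1/1.9) = 66 − 22.76 = 43.24 dB.
transformer: 76 − 20·log₁₀(7.2/1.9) = 76 − 11.57 = 64.43 dB.
Σ 10^(L/10) = 2.793e+06 → L_total = 10·log₁₀(2.793e+06) = 64.46 dB.

64.5 dB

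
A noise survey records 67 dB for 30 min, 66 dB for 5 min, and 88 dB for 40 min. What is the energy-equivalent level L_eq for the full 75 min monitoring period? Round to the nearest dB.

85 dB

L_eq = 10·log₁₀[(1/T)·Σ tᵢ·10^(Lᵢ/10)] with T = 75 min.
Σ tᵢ·10^(Lᵢ/10) = 30·10^(67/10) + 5·10^(66/10) + 40·10^(88/10) = 2.541e+10.
L_eq = 10·log₁₀(2.541e+10/75) = 85.30 dB.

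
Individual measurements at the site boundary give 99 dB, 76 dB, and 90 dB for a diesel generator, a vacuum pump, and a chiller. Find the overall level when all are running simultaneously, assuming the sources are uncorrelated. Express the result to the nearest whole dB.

100 dB

For uncorrelated sources the intensities add, so convert each level to linear form, sum, and take 10·log₁₀ of the total.
Σ 10^(L/10) = 10^(99/10) + 10^(76/10) + 10^(90/10) = 8.983e+09.
L_total = 10·log₁₀(8.983e+09) = 99.53 dB.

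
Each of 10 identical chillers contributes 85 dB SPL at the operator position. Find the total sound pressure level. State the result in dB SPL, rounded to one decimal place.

95.0 dB SPL

L_total = L₁ + 10·log₁₀ N for N identical incoherent sources.
L_total = 85 + 10·log₁₀(10) = 85 + 10.000 = 95.00 dB SPL.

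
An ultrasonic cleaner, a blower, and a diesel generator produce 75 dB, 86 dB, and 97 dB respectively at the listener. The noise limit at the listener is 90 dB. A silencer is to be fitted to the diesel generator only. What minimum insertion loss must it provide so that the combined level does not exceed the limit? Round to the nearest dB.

Fixed contribution from the other sources: Σ 10^(L/10) = 10^(75/10) + 10^(86/10) = 4.297e+08 (86.33 dB).
The limit corresponds to 10^(90/10) = 1.000e+09; subtracting the fixed part leaves 5.703e+08 for the diesel generator, i.e. 87.56 dB.
So the diesel generator must be reduced from 97 to 87.56 dB: IL = 9.44 dB.

9 dB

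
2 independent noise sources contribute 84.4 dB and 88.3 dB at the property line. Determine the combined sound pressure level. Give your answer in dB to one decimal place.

For uncorrelated sources the intensities add, so convert each level to linear form, sum, and take 10·log₁₀ of the total.
Σ 10^(L/10) = 10^(84.4/10) + 10^(88.3/10) = 9.515e+08.
L_total = 10·log₁₀(9.515e+08) = 89.78 dB.

89.8 dB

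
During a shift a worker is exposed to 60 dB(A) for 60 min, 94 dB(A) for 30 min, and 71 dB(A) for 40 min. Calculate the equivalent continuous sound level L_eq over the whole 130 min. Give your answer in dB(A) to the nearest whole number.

88 dB(A)

L_eq = 10·log₁₀[(1/T)·Σ tᵢ·10^(Lᵢ/10)] with T = 130 min.
Σ tᵢ·10^(Lᵢ/10) = 60·10^(60/10) + 30·10^(94/10) + 40·10^(71/10) = 7.592e+10.
L_eq = 10·log₁₀(7.592e+10/130) = 87.66 dB(A).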